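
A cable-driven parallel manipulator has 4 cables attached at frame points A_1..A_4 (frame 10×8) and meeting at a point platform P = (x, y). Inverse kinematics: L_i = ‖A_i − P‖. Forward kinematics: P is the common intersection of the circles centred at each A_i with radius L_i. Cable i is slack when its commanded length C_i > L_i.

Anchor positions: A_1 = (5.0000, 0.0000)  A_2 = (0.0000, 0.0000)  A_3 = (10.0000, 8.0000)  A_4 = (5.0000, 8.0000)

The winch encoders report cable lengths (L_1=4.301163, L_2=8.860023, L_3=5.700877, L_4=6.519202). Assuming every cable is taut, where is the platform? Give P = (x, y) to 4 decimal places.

(8.5000, 2.5000)

circle eqns → linear via eq_j − eq_1; set q_j = A_j·A_j − L_j²
q_1 = 25.0000+0.0000−18.5000 = 6.5000
10.0000·x + 0.0000·y = q_1−q_2 = 85.0000
-10.0000·x − 16.0000·y = q_1−q_3 = -125.0000
0.0000·x − 16.0000·y = q_1−q_4 = -40.0000
solve first two rows → x=8.5000, y=2.5000
check cable 4: ‖A_4−P‖² = 42.5000 ≈ L_4² = 42.5000 ✓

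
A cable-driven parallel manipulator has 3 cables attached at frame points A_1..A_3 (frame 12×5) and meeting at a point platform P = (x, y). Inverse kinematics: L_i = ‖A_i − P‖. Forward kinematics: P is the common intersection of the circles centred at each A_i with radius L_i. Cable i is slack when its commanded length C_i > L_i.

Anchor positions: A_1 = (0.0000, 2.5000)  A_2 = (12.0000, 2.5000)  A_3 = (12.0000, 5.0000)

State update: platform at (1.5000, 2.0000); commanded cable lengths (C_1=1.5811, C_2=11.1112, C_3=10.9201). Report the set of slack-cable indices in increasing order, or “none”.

cable 1: L_1 = ‖A_1−P‖ = 1.5811;  C_1 = 1.5811 → taut
cable 2: L_2 = ‖A_2−P‖ = 10.5119;  C_2 = 11.1112 → slack
cable 3: L_3 = ‖A_3−P‖ = 10.9202;  C_3 = 10.9201 → taut

2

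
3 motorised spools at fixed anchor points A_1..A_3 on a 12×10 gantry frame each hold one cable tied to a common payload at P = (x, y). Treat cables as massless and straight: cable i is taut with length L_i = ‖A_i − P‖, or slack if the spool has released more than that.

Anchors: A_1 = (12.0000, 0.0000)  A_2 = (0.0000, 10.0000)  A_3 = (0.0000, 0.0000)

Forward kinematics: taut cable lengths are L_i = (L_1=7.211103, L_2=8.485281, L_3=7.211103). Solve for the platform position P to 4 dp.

(6.0000, 4.0000)

circle eqns → linear via eq_j − eq_1; set c_j = A_j·A_j − L_j²
c_1 = 144.0000+0.0000−52.0000 = 92.0000
24.0000·x − 20.0000·y = c_1−c_2 = 64.0000
24.0000·x + 0.0000·y = c_1−c_3 = 144.0000
solve first two rows → x=6.0000, y=4.0000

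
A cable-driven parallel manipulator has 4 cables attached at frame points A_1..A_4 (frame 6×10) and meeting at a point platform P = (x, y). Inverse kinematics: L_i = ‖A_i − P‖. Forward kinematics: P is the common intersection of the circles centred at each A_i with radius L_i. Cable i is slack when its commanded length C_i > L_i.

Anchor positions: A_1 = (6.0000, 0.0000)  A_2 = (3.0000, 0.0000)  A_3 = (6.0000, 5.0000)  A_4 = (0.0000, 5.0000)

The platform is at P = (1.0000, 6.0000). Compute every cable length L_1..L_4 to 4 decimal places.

L_1 = √((6.0000−1.0000)² + (0.0000−6.0000)²) = 7.8102
L_2 = √((3.0000−1.0000)² + (0.0000−6.0000)²) = 6.3246
L_3 = √((6.0000−1.0000)² + (5.0000−6.0000)²) = 5.0990
L_4 = √((0.0000−1.0000)² + (5.0000−6.0000)²) = 1.4142

(7.8102, 6.3246, 5.0990, 1.4142)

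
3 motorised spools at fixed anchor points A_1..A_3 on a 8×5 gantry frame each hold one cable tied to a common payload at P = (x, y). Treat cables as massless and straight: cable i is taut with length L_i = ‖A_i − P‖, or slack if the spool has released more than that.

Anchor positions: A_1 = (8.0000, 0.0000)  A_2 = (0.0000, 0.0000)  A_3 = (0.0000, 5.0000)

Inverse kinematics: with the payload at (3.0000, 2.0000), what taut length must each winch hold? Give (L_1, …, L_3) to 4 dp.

(5.3852, 3.6056, 4.2426)

L_1: Δ = A_1−P = (5.0000, -2.0000) → ‖Δ‖ = √29.0000 = 5.3852
L_2: Δ = A_2−P = (-3.0000, -2.0000) → ‖Δ‖ = √13.0000 = 3.6056
L_3: Δ = A_3−P = (-3.0000, 3.0000) → ‖Δ‖ = √18.0000 = 4.2426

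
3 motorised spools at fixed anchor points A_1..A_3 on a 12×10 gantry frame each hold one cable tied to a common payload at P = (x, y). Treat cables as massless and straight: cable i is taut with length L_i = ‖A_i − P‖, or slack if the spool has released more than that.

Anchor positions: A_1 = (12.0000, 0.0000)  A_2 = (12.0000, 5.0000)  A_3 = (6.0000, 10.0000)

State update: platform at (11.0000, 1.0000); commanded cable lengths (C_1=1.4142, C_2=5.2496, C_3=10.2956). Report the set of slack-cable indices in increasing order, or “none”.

cable 1: √((1.0000)²+(-1.0000)²)=1.4142, C_1=1.4142: taut
cable 2: √((1.0000)²+(4.0000)²)=4.1231, C_2=5.2496: slack
cable 3: √((-5.0000)²+(9.0000)²)=10.2956, C_3=10.2956: taut

2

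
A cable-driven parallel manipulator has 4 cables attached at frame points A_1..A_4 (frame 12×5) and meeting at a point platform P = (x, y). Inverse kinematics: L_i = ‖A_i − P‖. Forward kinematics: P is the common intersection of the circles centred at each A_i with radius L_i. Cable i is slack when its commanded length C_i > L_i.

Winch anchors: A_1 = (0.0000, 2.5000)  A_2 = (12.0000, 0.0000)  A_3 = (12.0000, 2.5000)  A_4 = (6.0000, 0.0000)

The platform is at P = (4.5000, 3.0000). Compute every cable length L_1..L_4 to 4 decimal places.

(4.5277, 8.0777, 7.5166, 3.3541)

L_1 = √((0.0000−4.5000)² + (2.5000−3.0000)²) = 4.5277
L_2 = √((12.0000−4.5000)² + (0.0000−3.0000)²) = 8.0777
L_3 = √((12.0000−4.5000)² + (2.5000−3.0000)²) = 7.5166
L_4 = √((6.0000−4.5000)² + (0.0000−3.0000)²) = 3.3541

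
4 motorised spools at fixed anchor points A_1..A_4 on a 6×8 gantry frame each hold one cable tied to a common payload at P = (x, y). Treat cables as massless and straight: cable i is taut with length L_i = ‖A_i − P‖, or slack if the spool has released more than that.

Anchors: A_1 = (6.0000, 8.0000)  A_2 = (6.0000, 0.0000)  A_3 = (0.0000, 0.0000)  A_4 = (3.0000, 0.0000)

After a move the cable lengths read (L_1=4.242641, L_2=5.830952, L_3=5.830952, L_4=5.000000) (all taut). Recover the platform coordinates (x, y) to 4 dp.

each cable: (A_i−P)·(A_i−P) = L_i²; let q_i = ‖A_i‖²−L_i²
q_1 = 36.0000+64.0000−18.0000 = 82.0000
row 1: 0.0000x + 16.0000y = 80.0000  (q_2=2.0000)
row 2: 12.0000x + 16.0000y = 116.0000  (q_3=-34.0000)
row 3: 6.0000x + 16.0000y = 98.0000  (q_4=-16.0000)
Cramer on rows 1–2 → x = 3.0000, y = 5.0000
check cable 4: ‖A_4−P‖² = 25.0000 ≈ L_4² = 25.0000 ✓

(3.0000, 5.0000)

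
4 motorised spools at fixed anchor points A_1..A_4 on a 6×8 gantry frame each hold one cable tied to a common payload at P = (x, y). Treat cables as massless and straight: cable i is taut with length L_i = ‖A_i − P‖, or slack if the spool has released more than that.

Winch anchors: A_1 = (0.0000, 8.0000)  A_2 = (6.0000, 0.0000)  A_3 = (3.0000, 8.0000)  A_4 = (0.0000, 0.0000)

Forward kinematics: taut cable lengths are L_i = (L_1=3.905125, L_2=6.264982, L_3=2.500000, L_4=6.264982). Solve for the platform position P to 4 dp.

(3.0000, 5.5000)

each cable: (A_i−P)·(A_i−P) = L_i²; let q_i = ‖A_i‖²−L_i²
q_1 = 0.0000+64.0000−15.2500 = 48.7500
row 1: -12.0000x + 16.0000y = 52.0000  (q_2=-3.2500)
row 2: -6.0000x + 0.0000y = -18.0000  (q_3=66.7500)
row 3: 0.0000x + 16.0000y = 88.0000  (q_4=-39.2500)
Cramer on rows 1–2 → x = 3.0000, y = 5.5000
check cable 4: ‖A_4−P‖² = 39.2500 ≈ L_4² = 39.2500 ✓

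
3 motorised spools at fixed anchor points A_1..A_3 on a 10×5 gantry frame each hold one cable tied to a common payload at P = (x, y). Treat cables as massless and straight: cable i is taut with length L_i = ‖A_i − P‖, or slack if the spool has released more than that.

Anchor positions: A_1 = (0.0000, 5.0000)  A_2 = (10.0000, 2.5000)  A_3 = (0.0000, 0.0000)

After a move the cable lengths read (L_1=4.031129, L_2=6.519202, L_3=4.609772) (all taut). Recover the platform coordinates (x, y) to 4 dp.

each cable: (A_i−P)·(A_i−P) = L_i²; let c_i = ‖A_i‖²−L_i²
c_1 = 0.0000+25.0000−16.2500 = 8.7500
row 1: -20.0000x + 5.0000y = -55.0000  (c_2=63.7500)
row 2: 0.0000x + 10.0000y = 30.0000  (c_3=-21.2500)
Cramer on rows 1–2 → x = 3.5000, y = 3.0000

(3.5000, 3.0000)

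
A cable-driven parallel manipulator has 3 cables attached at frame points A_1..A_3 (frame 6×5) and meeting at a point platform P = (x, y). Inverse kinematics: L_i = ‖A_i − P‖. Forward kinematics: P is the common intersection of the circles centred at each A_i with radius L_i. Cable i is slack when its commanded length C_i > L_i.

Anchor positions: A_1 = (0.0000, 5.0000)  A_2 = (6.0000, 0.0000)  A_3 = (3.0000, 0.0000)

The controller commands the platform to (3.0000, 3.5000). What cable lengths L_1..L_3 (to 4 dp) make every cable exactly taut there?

(3.3541, 4.6098, 3.5000)

L_1 = √((0.0000−3.0000)² + (5.0000−3.5000)²) = 3.3541
L_2 = √((6.0000−3.0000)² + (0.0000−3.5000)²) = 4.6098
L_3 = √((3.0000−3.0000)² + (0.0000−3.5000)²) = 3.5000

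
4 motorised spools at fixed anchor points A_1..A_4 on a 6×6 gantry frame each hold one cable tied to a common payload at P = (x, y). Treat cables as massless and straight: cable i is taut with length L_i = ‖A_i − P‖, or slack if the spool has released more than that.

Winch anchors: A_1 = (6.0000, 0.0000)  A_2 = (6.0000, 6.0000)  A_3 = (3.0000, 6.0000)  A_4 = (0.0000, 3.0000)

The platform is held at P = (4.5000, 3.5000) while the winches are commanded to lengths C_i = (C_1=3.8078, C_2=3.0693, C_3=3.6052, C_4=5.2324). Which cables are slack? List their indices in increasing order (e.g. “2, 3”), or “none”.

cable 1: √((1.5000)²+(-3.5000)²)=3.8079, C_1=3.8078: taut
cable 2: √((1.5000)²+(2.5000)²)=2.9155, C_2=3.0693: slack
cable 3: √((-1.5000)²+(2.5000)²)=2.9155, C_3=3.6052: slack
cable 4: √((-4.5000)²+(-0.5000)²)=4.5277, C_4=5.2324: slack

2, 3, 4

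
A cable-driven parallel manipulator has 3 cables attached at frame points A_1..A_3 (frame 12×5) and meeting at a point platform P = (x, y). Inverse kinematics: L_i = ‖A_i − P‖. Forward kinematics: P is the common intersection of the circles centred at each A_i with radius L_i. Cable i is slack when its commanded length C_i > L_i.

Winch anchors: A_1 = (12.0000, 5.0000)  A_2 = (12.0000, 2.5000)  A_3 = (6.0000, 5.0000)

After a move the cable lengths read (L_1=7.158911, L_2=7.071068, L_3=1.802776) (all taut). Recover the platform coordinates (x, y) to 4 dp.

circle eqns → linear via eq_j − eq_1; set c_j = A_j·A_j − L_j²
c_1 = 144.0000+25.0000−51.2500 = 117.7500
0.0000·x + 5.0000·y = c_1−c_2 = 17.5000
12.0000·x + 0.0000·y = c_1−c_3 = 60.0000
solve first two rows → x=5.0000, y=3.5000

(5.0000, 3.5000)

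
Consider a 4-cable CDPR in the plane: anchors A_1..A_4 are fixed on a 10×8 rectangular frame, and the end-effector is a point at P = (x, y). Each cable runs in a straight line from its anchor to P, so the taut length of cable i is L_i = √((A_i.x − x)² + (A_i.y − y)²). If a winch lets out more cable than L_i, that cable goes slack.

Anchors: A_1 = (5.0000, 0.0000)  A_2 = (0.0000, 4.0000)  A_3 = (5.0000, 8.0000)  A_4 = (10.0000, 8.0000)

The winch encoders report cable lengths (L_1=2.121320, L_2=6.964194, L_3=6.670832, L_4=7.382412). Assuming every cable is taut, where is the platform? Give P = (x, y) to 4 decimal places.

expand ‖A_i−P‖²=L_i² and subtract eq 1 (c_i ≔ ‖A_i‖²−L_i²)
c_1 = 25.0000+0.0000−4.5000 = 20.5000
eq1−eq2 → [10.0000  -8.0000]·P = 53.0000
eq1−eq3 → [0.0000  -16.0000]·P = -24.0000
eq1−eq4 → [-10.0000  -16.0000]·P = -89.0000
2×2 solve → P = (6.5000, 1.5000)
check cable 4: ‖A_4−P‖² = 54.5000 ≈ L_4² = 54.5000 ✓

(6.5000, 1.5000)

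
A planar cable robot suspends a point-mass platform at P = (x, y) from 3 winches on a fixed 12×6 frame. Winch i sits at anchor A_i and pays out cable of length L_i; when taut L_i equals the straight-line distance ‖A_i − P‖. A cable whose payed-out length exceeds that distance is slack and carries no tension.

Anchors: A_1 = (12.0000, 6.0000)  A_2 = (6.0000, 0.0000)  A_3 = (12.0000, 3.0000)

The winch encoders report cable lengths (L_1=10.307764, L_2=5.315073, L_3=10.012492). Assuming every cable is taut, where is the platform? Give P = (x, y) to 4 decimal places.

each cable: (A_i−P)·(A_i−P) = L_i²; let k_i = ‖A_i‖²−L_i²
k_1 = 144.0000+36.0000−106.2500 = 73.7500
row 1: 12.0000x + 12.0000y = 66.0000  (k_2=7.7500)
row 2: 0.0000x + 6.0000y = 21.0000  (k_3=52.7500)
Cramer on rows 1–2 → x = 2.0000, y = 3.5000

(2.0000, 3.5000)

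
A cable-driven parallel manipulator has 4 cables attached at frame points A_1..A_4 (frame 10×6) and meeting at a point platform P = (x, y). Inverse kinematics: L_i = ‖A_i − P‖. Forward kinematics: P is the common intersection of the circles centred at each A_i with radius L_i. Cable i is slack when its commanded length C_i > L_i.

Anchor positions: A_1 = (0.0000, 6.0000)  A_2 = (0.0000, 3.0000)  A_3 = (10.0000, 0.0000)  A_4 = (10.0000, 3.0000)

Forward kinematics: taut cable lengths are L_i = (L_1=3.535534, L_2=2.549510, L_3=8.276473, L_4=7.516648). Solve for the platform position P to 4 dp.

(2.5000, 3.5000)

expand ‖A_i−P‖²=L_i² and subtract eq 1 (c_i ≔ ‖A_i‖²−L_i²)
c_1 = 0.0000+36.0000−12.5000 = 23.5000
eq1−eq2 → [0.0000  6.0000]·P = 21.0000
eq1−eq3 → [-20.0000  12.0000]·P = -8.0000
eq1−eq4 → [-20.0000  6.0000]·P = -29.0000
2×2 solve → P = (2.5000, 3.5000)
check cable 4: ‖A_4−P‖² = 56.5000 ≈ L_4² = 56.5000 ✓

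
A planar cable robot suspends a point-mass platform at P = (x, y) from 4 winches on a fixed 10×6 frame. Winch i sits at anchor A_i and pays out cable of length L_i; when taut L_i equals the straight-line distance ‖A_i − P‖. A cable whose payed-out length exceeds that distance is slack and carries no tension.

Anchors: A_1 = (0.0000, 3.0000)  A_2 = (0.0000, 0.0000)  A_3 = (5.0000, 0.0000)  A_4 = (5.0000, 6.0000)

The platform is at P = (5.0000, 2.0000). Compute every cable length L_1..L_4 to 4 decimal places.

(5.0990, 5.3852, 2.0000, 4.0000)

cable 1: Δx=-5.0000, Δy=1.0000; L_1 = √(Δx²+Δy²) = 5.0990
cable 2: Δx=-5.0000, Δy=-2.0000; L_2 = √(Δx²+Δy²) = 5.3852
cable 3: Δx=0.0000, Δy=-2.0000; L_3 = √(Δx²+Δy²) = 2.0000
cable 4: Δx=0.0000, Δy=4.0000; L_4 = √(Δx²+Δy²) = 4.0000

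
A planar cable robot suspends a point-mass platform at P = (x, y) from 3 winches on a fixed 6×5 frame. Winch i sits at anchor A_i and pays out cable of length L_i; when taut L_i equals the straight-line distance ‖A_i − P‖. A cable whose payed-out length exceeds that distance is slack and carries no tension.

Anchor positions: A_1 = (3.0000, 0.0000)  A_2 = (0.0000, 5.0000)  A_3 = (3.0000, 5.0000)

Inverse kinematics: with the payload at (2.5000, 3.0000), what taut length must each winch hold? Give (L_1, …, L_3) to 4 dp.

(3.0414, 3.2016, 2.0616)

cable 1: Δx=0.5000, Δy=-3.0000; L_1 = √(Δx²+Δy²) = 3.0414
cable 2: Δx=-2.5000, Δy=2.0000; L_2 = √(Δx²+Δy²) = 3.2016
cable 3: Δx=0.5000, Δy=2.0000; L_3 = √(Δx²+Δy²) = 2.0616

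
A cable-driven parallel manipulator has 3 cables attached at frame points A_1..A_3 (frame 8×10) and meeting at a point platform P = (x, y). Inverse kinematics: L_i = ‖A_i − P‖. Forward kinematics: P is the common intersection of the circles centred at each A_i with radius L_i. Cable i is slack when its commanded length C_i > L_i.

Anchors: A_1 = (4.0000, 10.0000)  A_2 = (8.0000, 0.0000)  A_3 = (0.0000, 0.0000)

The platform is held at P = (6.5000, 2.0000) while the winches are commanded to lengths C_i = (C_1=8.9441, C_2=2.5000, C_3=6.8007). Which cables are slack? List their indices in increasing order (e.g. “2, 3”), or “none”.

cable 1: √((-2.5000)²+(8.0000)²)=8.3815, C_1=8.9441: slack
cable 2: √((1.5000)²+(-2.0000)²)=2.5000, C_2=2.5000: taut
cable 3: √((-6.5000)²+(-2.0000)²)=6.8007, C_3=6.8007: taut

1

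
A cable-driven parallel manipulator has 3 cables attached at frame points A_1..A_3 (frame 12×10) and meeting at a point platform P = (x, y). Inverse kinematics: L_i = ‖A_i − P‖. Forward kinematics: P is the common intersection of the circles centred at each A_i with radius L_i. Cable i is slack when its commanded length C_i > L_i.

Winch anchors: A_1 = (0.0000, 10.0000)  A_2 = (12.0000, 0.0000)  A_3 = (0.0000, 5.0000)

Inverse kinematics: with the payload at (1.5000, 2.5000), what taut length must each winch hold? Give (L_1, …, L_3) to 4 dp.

(7.6485, 10.7935, 2.9155)

cable 1: Δx=-1.5000, Δy=7.5000; L_1 = √(Δx²+Δy²) = 7.6485
cable 2: Δx=10.5000, Δy=-2.5000; L_2 = √(Δx²+Δy²) = 10.7935
cable 3: Δx=-1.5000, Δy=2.5000; L_3 = √(Δx²+Δy²) = 2.9155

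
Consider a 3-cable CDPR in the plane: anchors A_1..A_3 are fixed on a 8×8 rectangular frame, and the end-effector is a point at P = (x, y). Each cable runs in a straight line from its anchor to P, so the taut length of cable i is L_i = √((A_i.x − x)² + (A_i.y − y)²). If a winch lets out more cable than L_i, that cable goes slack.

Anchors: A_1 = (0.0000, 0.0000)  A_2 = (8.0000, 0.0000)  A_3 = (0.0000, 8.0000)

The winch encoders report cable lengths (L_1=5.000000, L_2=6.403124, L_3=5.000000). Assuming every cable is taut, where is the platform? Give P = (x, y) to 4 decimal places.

circle eqns → linear via eq_j − eq_1; set c_j = A_j·A_j − L_j²
c_1 = 0.0000+0.0000−25.0000 = -25.0000
-16.0000·x + 0.0000·y = c_1−c_2 = -48.0000
0.0000·x − 16.0000·y = c_1−c_3 = -64.0000
solve first two rows → x=3.0000, y=4.0000

(3.0000, 4.0000)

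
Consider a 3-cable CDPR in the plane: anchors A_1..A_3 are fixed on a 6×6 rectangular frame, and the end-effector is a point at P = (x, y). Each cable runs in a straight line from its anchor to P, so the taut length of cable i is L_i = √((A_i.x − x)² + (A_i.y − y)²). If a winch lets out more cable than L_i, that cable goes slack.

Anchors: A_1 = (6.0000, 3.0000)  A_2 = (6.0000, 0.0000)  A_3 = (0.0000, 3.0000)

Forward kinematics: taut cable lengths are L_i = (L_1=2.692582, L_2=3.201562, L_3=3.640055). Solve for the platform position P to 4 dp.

circle eqns → linear via eq_j − eq_1; set q_j = A_j·A_j − L_j²
q_1 = 36.0000+9.0000−7.2500 = 37.7500
0.0000·x + 6.0000·y = q_1−q_2 = 12.0000
12.0000·x + 0.0000·y = q_1−q_3 = 42.0000
solve first two rows → x=3.5000, y=2.0000

(3.5000, 2.0000)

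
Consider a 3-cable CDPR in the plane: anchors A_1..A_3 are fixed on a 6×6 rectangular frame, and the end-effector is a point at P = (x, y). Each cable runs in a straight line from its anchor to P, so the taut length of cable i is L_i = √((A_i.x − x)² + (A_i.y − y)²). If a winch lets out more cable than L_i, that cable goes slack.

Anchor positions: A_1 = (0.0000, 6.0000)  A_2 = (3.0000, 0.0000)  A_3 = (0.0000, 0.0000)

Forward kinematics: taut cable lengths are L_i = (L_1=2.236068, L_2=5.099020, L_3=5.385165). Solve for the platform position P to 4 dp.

expand ‖A_i−P‖²=L_i² and subtract eq 1 (q_i ≔ ‖A_i‖²−L_i²)
q_1 = 0.0000+36.0000−5.0000 = 31.0000
eq1−eq2 → [-6.0000  12.0000]·P = 48.0000
eq1−eq3 → [0.0000  12.0000]·P = 60.0000
2×2 solve → P = (2.0000, 5.0000)

(2.0000, 5.0000)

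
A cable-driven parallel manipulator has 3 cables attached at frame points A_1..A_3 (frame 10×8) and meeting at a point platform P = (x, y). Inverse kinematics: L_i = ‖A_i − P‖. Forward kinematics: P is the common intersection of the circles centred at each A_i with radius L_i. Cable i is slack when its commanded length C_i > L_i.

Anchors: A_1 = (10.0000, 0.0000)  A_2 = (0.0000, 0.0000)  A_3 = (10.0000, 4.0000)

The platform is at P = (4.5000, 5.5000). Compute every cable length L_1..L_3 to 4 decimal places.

(7.7782, 7.1063, 5.7009)

L_1 = √((10.0000−4.5000)² + (0.0000−5.5000)²) = 7.7782
L_2 = √((0.0000−4.5000)² + (0.0000−5.5000)²) = 7.1063
L_3 = √((10.0000−4.5000)² + (4.0000−5.5000)²) = 5.7009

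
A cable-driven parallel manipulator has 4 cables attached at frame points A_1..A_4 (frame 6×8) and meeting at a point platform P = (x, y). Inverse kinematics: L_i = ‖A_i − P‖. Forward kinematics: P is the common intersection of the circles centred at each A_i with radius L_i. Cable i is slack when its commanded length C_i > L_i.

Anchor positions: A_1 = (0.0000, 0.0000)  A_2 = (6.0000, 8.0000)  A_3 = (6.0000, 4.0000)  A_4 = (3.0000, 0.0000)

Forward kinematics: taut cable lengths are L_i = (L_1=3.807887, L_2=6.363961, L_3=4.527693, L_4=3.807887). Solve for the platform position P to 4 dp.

(1.5000, 3.5000)

circle eqns → linear via eq_j − eq_1; set c_j = A_j·A_j − L_j²
c_1 = 0.0000+0.0000−14.5000 = -14.5000
-12.0000·x − 16.0000·y = c_1−c_2 = -74.0000
-12.0000·x − 8.0000·y = c_1−c_3 = -46.0000
-6.0000·x + 0.0000·y = c_1−c_4 = -9.0000
solve first two rows → x=1.5000, y=3.5000
check cable 4: ‖A_4−P‖² = 14.5000 ≈ L_4² = 14.5000 ✓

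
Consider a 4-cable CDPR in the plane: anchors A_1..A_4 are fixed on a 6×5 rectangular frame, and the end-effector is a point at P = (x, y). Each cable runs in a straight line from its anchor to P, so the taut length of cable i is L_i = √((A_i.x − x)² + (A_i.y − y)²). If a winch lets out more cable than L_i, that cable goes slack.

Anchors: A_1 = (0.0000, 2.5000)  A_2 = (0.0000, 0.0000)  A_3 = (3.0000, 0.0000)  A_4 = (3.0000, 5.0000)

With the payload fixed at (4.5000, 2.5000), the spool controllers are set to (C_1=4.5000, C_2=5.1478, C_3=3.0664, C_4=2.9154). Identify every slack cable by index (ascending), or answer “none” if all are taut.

3

cable 1: L_1 = ‖A_1−P‖ = 4.5000;  C_1 = 4.5000 → taut
cable 2: L_2 = ‖A_2−P‖ = 5.1478;  C_2 = 5.1478 → taut
cable 3: L_3 = ‖A_3−P‖ = 2.9155;  C_3 = 3.0664 → slack
cable 4: L_4 = ‖A_4−P‖ = 2.9155;  C_4 = 2.9154 → taut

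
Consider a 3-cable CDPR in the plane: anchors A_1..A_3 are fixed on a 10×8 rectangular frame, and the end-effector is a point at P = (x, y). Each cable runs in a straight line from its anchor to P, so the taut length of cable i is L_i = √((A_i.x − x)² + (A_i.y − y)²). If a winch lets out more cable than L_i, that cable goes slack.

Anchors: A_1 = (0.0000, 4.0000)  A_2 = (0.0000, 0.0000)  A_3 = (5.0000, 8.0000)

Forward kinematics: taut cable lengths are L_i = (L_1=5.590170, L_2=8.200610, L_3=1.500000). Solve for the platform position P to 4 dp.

(5.0000, 6.5000)

circle eqns → linear via eq_j − eq_1; set q_j = A_j·A_j − L_j²
q_1 = 0.0000+16.0000−31.2500 = -15.2500
0.0000·x + 8.0000·y = q_1−q_2 = 52.0000
-10.0000·x − 8.0000·y = q_1−q_3 = -102.0000
solve first two rows → x=5.0000, y=6.5000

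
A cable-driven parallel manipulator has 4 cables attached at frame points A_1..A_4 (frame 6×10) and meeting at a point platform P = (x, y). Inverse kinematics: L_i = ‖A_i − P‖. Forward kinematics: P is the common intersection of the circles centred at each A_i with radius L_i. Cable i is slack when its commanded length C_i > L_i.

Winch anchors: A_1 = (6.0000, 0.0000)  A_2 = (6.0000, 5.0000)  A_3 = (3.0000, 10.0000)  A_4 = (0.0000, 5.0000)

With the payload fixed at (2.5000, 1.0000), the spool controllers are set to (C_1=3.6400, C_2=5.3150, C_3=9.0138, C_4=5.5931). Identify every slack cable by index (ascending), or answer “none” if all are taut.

4

i=1: geometric 3.6401 vs commanded 3.6400 ⇒ taut
i=2: geometric 5.3151 vs commanded 5.3150 ⇒ taut
i=3: geometric 9.0139 vs commanded 9.0138 ⇒ taut
i=4: geometric 4.7170 vs commanded 5.5931 ⇒ slack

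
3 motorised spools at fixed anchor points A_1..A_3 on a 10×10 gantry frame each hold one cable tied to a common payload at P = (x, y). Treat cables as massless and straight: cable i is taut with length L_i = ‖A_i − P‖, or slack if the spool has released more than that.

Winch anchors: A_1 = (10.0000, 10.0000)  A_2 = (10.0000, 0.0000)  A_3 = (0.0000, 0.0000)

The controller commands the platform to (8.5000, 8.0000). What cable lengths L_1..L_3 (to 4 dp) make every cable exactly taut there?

cable 1: Δx=1.5000, Δy=2.0000; L_1 = √(Δx²+Δy²) = 2.5000
cable 2: Δx=1.5000, Δy=-8.0000; L_2 = √(Δx²+Δy²) = 8.1394
cable 3: Δx=-8.5000, Δy=-8.0000; L_3 = √(Δx²+Δy²) = 11.6726

(2.5000, 8.1394, 11.6726)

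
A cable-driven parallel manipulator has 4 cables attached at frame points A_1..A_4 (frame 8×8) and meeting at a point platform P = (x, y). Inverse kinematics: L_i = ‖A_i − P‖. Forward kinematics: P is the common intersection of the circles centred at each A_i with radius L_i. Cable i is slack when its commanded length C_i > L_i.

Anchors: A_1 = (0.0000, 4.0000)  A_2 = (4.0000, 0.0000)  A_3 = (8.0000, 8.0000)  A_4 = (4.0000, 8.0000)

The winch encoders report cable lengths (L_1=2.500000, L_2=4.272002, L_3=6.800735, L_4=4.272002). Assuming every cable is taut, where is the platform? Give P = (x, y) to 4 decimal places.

expand ‖A_i−P‖²=L_i² and subtract eq 1 (c_i ≔ ‖A_i‖²−L_i²)
c_1 = 0.0000+16.0000−6.2500 = 9.7500
eq1−eq2 → [-8.0000  8.0000]·P = 12.0000
eq1−eq3 → [-16.0000  -8.0000]·P = -72.0000
eq1−eq4 → [-8.0000  -8.0000]·P = -52.0000
2×2 solve → P = (2.5000, 4.0000)
check cable 4: ‖A_4−P‖² = 18.2500 ≈ L_4² = 18.2500 ✓

(2.5000, 4.0000)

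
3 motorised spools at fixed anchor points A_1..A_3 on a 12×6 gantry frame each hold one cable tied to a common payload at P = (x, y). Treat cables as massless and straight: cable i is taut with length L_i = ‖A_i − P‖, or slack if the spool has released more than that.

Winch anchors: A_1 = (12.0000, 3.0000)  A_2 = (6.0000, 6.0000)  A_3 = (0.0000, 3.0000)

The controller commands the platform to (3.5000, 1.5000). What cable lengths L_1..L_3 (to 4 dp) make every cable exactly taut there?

cable 1: Δx=8.5000, Δy=1.5000; L_1 = √(Δx²+Δy²) = 8.6313
cable 2: Δx=2.5000, Δy=4.5000; L_2 = √(Δx²+Δy²) = 5.1478
cable 3: Δx=-3.5000, Δy=1.5000; L_3 = √(Δx²+Δy²) = 3.8079

(8.6313, 5.1478, 3.8079)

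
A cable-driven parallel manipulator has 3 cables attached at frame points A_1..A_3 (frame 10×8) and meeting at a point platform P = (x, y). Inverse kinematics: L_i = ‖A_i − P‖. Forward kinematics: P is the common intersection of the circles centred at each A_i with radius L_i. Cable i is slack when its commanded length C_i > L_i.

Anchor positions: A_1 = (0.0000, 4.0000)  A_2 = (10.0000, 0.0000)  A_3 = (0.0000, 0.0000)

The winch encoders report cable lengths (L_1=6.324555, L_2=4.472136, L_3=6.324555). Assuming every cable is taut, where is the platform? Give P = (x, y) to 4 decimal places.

(6.0000, 2.0000)

each cable: (A_i−P)·(A_i−P) = L_i²; let k_i = ‖A_i‖²−L_i²
k_1 = 0.0000+16.0000−40.0000 = -24.0000
row 1: -20.0000x + 8.0000y = -104.0000  (k_2=80.0000)
row 2: 0.0000x + 8.0000y = 16.0000  (k_3=-40.0000)
Cramer on rows 1–2 → x = 6.0000, y = 2.0000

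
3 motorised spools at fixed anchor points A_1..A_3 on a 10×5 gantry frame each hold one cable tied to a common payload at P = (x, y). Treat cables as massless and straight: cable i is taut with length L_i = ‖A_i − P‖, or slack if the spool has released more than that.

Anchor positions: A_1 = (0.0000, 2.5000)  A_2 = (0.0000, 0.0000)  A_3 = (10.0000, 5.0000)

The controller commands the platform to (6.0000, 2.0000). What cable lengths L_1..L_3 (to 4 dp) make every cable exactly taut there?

(6.0208, 6.3246, 5.0000)

cable 1: Δx=-6.0000, Δy=0.5000; L_1 = √(Δx²+Δy²) = 6.0208
cable 2: Δx=-6.0000, Δy=-2.0000; L_2 = √(Δx²+Δy²) = 6.3246
cable 3: Δx=4.0000, Δy=3.0000; L_3 = √(Δx²+Δy²) = 5.0000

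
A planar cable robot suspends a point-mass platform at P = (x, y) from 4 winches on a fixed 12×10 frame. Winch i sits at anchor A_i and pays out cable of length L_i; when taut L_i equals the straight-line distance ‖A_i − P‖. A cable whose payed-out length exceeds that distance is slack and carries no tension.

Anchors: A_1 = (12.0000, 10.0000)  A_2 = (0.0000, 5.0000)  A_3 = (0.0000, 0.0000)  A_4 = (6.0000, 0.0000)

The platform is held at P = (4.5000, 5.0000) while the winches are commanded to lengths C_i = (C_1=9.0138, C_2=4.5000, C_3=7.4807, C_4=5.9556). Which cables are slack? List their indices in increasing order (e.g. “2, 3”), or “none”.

3, 4

cable 1: L_1 = ‖A_1−P‖ = 9.0139;  C_1 = 9.0138 → taut
cable 2: L_2 = ‖A_2−P‖ = 4.5000;  C_2 = 4.5000 → taut
cable 3: L_3 = ‖A_3−P‖ = 6.7268;  C_3 = 7.4807 → slack
cable 4: L_4 = ‖A_4−P‖ = 5.2202;  C_4 = 5.9556 → slack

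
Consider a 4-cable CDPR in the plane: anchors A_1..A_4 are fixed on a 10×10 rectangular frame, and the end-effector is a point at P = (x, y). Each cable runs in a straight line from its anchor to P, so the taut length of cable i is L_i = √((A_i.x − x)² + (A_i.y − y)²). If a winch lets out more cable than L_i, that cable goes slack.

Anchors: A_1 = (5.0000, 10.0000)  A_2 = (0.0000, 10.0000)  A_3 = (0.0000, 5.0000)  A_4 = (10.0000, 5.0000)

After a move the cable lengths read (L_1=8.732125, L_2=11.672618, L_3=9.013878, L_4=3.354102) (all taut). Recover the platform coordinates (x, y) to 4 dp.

(8.5000, 2.0000)

circle eqns → linear via eq_j − eq_1; set c_j = A_j·A_j − L_j²
c_1 = 25.0000+100.0000−76.2500 = 48.7500
10.0000·x + 0.0000·y = c_1−c_2 = 85.0000
10.0000·x + 10.0000·y = c_1−c_3 = 105.0000
-10.0000·x + 10.0000·y = c_1−c_4 = -65.0000
solve first two rows → x=8.5000, y=2.0000
check cable 4: ‖A_4−P‖² = 11.2500 ≈ L_4² = 11.2500 ✓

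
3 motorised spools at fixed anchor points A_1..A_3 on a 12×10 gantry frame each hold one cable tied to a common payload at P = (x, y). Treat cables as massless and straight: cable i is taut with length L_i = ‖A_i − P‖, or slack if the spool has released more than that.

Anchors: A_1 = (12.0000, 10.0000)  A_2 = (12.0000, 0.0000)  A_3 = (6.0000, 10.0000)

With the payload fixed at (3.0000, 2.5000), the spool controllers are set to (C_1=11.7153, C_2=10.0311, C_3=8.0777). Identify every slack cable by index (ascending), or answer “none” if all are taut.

cable 1: L_1 = ‖A_1−P‖ = 11.7154;  C_1 = 11.7153 → taut
cable 2: L_2 = ‖A_2−P‖ = 9.3408;  C_2 = 10.0311 → slack
cable 3: L_3 = ‖A_3−P‖ = 8.0777;  C_3 = 8.0777 → taut

2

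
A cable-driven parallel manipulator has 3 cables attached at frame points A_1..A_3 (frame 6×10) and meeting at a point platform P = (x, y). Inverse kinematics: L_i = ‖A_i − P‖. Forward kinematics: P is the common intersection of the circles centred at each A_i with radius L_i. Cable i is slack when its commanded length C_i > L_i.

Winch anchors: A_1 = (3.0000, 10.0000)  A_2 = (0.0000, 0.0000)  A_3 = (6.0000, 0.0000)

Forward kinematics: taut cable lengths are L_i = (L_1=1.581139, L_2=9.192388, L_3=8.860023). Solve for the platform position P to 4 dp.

(3.5000, 8.5000)

circle eqns → linear via eq_j − eq_1; set c_j = A_j·A_j − L_j²
c_1 = 9.0000+100.0000−2.5000 = 106.5000
6.0000·x + 20.0000·y = c_1−c_2 = 191.0000
-6.0000·x + 20.0000·y = c_1−c_3 = 149.0000
solve first two rows → x=3.5000, y=8.5000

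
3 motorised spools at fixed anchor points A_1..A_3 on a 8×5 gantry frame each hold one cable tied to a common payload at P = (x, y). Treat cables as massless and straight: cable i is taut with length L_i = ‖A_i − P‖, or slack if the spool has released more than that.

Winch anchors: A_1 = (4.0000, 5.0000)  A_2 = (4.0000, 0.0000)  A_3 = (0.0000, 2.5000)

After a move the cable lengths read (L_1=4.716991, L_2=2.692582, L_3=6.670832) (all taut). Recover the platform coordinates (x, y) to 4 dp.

expand ‖A_i−P‖²=L_i² and subtract eq 1 (c_i ≔ ‖A_i‖²−L_i²)
c_1 = 16.0000+25.0000−22.2500 = 18.7500
eq1−eq2 → [0.0000  10.0000]·P = 10.0000
eq1−eq3 → [8.0000  5.0000]·P = 57.0000
2×2 solve → P = (6.5000, 1.0000)

(6.5000, 1.0000)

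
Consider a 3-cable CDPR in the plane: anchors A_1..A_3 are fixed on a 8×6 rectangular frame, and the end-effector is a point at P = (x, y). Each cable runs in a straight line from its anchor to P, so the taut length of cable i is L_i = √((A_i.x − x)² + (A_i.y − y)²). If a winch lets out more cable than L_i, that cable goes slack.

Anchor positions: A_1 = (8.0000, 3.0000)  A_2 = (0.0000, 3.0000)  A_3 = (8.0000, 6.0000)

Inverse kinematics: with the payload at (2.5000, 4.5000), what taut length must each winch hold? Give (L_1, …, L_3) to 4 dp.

(5.7009, 2.9155, 5.7009)

cable 1: Δx=5.5000, Δy=-1.5000; L_1 = √(Δx²+Δy²) = 5.7009
cable 2: Δx=-2.5000, Δy=-1.5000; L_2 = √(Δx²+Δy²) = 2.9155
cable 3: Δx=5.5000, Δy=1.5000; L_3 = √(Δx²+Δy²) = 5.7009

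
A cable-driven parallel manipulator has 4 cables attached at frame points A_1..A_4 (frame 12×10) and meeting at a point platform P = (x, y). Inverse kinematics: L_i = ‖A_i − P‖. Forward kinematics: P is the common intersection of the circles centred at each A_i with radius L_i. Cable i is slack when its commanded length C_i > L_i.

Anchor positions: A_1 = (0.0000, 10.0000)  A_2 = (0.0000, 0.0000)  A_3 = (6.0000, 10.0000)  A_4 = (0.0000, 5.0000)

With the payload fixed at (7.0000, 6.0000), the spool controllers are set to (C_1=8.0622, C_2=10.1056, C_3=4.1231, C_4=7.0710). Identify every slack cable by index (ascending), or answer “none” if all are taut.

i=1: geometric 8.0623 vs commanded 8.0622 ⇒ taut
i=2: geometric 9.2195 vs commanded 10.1056 ⇒ slack
i=3: geometric 4.1231 vs commanded 4.1231 ⇒ taut
i=4: geometric 7.0711 vs commanded 7.0710 ⇒ taut

2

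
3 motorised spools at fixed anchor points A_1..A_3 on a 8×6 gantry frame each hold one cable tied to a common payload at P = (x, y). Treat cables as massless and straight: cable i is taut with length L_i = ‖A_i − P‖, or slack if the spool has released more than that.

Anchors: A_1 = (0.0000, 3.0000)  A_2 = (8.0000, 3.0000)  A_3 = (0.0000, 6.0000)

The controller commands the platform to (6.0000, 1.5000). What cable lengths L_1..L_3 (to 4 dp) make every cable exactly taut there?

L_1: Δ = A_1−P = (-6.0000, 1.5000) → ‖Δ‖ = √38.2500 = 6.1847
L_2: Δ = A_2−P = (2.0000, 1.5000) → ‖Δ‖ = √6.2500 = 2.5000
L_3: Δ = A_3−P = (-6.0000, 4.5000) → ‖Δ‖ = √56.2500 = 7.5000

(6.1847, 2.5000, 7.5000)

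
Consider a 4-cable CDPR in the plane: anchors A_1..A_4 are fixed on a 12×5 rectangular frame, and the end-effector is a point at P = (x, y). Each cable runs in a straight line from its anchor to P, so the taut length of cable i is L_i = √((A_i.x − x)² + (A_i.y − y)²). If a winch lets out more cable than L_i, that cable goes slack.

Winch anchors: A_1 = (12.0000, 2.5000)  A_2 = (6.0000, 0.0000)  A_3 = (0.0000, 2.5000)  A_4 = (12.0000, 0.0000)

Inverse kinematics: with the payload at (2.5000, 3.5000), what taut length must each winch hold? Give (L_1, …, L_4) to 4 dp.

(9.5525, 4.9497, 2.6926, 10.1242)

cable 1: Δx=9.5000, Δy=-1.0000; L_1 = √(Δx²+Δy²) = 9.5525
cable 2: Δx=3.5000, Δy=-3.5000; L_2 = √(Δx²+Δy²) = 4.9497
cable 3: Δx=-2.5000, Δy=-1.0000; L_3 = √(Δx²+Δy²) = 2.6926
cable 4: Δx=9.5000, Δy=-3.5000; L_4 = √(Δx²+Δy²) = 10.1242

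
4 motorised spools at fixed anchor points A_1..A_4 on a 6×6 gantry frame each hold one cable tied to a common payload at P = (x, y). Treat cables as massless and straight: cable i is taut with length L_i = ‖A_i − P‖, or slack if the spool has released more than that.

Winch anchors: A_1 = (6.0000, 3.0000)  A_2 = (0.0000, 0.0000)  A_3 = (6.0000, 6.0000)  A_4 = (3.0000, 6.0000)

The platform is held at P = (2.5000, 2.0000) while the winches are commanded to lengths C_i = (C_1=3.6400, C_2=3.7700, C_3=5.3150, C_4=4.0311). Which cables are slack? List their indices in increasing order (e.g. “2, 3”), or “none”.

2

cable 1: √((3.5000)²+(1.0000)²)=3.6401, C_1=3.6400: taut
cable 2: √((-2.5000)²+(-2.0000)²)=3.2016, C_2=3.7700: slack
cable 3: √((3.5000)²+(4.0000)²)=5.3151, C_3=5.3150: taut
cable 4: √((0.5000)²+(4.0000)²)=4.0311, C_4=4.0311: taut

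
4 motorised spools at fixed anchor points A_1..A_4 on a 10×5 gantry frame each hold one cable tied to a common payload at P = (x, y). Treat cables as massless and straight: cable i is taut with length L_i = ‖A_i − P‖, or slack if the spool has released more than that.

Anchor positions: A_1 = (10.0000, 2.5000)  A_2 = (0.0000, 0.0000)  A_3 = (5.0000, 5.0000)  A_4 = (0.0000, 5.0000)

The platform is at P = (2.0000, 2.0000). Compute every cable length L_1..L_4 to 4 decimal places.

cable 1: Δx=8.0000, Δy=0.5000; L_1 = √(Δx²+Δy²) = 8.0156
cable 2: Δx=-2.0000, Δy=-2.0000; L_2 = √(Δx²+Δy²) = 2.8284
cable 3: Δx=3.0000, Δy=3.0000; L_3 = √(Δx²+Δy²) = 4.2426
cable 4: Δx=-2.0000, Δy=3.0000; L_4 = √(Δx²+Δy²) = 3.6056

(8.0156, 2.8284, 4.2426, 3.6056)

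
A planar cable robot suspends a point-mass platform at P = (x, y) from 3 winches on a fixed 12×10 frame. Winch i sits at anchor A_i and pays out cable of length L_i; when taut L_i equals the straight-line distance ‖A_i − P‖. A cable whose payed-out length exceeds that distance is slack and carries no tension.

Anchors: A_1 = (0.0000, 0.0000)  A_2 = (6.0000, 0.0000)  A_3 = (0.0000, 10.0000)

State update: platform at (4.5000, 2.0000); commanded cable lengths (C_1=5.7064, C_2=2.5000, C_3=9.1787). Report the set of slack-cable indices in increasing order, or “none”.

1

cable 1: L_1 = ‖A_1−P‖ = 4.9244;  C_1 = 5.7064 → slack
cable 2: L_2 = ‖A_2−P‖ = 2.5000;  C_2 = 2.5000 → taut
cable 3: L_3 = ‖A_3−P‖ = 9.1788;  C_3 = 9.1787 → taut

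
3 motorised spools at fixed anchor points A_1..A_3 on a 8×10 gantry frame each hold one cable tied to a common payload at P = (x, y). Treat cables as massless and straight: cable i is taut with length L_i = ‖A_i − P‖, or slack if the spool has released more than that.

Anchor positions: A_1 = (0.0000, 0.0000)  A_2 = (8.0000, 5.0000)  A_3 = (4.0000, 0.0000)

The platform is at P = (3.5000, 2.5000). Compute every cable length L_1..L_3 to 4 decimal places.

L_1 = √((0.0000−3.5000)² + (0.0000−2.5000)²) = 4.3012
L_2 = √((8.0000−3.5000)² + (5.0000−2.5000)²) = 5.1478
L_3 = √((4.0000−3.5000)² + (0.0000−2.5000)²) = 2.5495

(4.3012, 5.1478, 2.5495)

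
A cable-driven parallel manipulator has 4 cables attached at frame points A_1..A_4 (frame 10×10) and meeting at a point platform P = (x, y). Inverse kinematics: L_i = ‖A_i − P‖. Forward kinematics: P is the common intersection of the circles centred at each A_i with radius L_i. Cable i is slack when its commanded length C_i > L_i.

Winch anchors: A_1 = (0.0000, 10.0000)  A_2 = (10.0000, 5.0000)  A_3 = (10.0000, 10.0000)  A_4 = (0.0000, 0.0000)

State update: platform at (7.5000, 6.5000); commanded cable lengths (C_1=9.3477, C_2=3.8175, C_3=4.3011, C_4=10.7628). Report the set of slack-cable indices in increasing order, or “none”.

i=1: geometric 8.2765 vs commanded 9.3477 ⇒ slack
i=2: geometric 2.9155 vs commanded 3.8175 ⇒ slack
i=3: geometric 4.3012 vs commanded 4.3011 ⇒ taut
i=4: geometric 9.9247 vs commanded 10.7628 ⇒ slack

1, 2, 4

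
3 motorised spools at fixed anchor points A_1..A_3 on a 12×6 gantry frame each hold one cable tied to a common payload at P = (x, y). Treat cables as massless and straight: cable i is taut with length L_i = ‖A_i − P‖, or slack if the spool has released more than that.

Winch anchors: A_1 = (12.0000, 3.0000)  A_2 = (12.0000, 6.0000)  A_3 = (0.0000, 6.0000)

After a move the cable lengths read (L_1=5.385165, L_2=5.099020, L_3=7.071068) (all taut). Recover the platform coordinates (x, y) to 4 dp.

each cable: (A_i−P)·(A_i−P) = L_i²; let q_i = ‖A_i‖²−L_i²
q_1 = 144.0000+9.0000−29.0000 = 124.0000
row 1: 0.0000x − 6.0000y = -30.0000  (q_2=154.0000)
row 2: 24.0000x − 6.0000y = 138.0000  (q_3=-14.0000)
Cramer on rows 1–2 → x = 7.0000, y = 5.0000

(7.0000, 5.0000)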